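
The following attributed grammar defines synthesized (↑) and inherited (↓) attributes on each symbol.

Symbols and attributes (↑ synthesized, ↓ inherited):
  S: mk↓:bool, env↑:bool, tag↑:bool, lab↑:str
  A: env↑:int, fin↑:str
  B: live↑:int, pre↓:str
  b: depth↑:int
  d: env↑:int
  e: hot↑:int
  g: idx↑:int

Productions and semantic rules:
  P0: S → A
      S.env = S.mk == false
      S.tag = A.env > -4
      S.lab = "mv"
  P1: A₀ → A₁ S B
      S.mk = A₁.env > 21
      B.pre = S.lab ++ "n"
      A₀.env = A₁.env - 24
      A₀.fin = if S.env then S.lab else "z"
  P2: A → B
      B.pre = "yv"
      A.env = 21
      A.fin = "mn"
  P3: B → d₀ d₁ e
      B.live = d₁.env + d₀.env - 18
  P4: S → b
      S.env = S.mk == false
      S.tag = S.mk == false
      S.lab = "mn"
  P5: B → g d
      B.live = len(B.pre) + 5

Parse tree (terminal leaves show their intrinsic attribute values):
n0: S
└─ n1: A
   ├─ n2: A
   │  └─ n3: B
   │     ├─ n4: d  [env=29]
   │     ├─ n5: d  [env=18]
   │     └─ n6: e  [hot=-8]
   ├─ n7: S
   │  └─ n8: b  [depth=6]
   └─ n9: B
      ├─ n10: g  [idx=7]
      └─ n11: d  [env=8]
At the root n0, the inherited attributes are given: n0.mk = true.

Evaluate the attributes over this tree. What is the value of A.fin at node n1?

1. n0.mk = true  [given at root]
2. n3.pre = "yv"  ["yv"]
3. n4.env = 29  [terminal]
4. n5.env = 18  [terminal]
5. n6.hot = -8  [terminal]
6. n3.live = 29  [d₁.env + d₀.env - 18]
7. n2.env = 21  [21]
8. n2.fin = "mn"  ["mn"]
9. n7.mk = false  [A₁.env > 21]
10. n8.depth = 6  [terminal]
11. n7.env = true  [S.mk == false]
12. n7.tag = true  [S.mk == false]
13. n7.lab = "mn"  ["mn"]
14. n9.pre = "mnn"  [S.lab ++ "n"]
15. n10.idx = 7  [terminal]
16. n11.env = 8  [terminal]
17. n9.live = 8  [len(B.pre) + 5]
18. n1.env = -3  [A₁.env - 24]
19. n1.fin = "mn"  [if S.env then S.lab else "z"]
20. n0.env = false  [S.mk == false]
21. n0.tag = true  [A.env > -4]
22. n0.lab = "mv"  ["mv"]

"mn"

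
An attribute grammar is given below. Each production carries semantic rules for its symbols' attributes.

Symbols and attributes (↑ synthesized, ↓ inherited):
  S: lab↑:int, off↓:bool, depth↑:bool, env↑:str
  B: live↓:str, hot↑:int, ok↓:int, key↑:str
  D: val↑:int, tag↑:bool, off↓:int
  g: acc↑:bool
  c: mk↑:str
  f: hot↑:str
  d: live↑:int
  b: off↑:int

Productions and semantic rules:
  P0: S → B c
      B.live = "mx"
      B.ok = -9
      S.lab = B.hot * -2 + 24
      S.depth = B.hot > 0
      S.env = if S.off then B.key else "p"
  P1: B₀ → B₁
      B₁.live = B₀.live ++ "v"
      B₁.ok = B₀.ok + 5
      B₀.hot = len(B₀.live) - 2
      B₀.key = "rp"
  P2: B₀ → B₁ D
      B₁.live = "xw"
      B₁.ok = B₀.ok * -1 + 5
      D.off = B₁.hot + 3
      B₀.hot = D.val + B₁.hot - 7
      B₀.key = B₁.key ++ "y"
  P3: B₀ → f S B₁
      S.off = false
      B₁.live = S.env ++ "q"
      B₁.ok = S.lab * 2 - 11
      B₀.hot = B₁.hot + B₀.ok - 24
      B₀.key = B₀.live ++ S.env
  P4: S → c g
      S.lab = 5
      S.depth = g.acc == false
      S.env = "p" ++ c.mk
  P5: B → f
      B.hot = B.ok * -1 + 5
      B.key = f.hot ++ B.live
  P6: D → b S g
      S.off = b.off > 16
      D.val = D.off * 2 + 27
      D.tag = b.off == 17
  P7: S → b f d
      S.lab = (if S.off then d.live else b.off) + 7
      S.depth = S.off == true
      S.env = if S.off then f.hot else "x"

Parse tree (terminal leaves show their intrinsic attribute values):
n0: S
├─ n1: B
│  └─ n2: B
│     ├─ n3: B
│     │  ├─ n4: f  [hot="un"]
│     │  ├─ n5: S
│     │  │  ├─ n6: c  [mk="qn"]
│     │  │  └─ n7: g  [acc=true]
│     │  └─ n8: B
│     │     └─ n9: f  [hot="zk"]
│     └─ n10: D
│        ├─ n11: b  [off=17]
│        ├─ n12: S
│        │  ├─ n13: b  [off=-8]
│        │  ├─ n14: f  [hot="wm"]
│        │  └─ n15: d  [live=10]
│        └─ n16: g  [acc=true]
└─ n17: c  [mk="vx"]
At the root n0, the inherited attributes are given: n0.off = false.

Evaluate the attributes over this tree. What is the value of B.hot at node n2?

1. n0.off = false  [given at root]
2. n1.live = "mx"  ["mx"]
3. n1.ok = -9  [-9]
4. n2.live = "mxv"  [B₀.live ++ "v"]
5. n2.ok = -4  [B₀.ok + 5]
6. n3.live = "xw"  ["xw"]
7. n3.ok = 9  [B₀.ok * -1 + 5]
8. n4.hot = "un"  [terminal]
9. n5.off = false  [false]
10. n6.mk = "qn"  [terminal]
11. n7.acc = true  [terminal]
12. n5.lab = 5  [5]
13. n5.depth = false  [g.acc == false]
14. n5.env = "pqn"  ["p" ++ c.mk]
15. n8.live = "pqnq"  [S.env ++ "q"]
16. n8.ok = -1  [S.lab * 2 - 11]
17. n9.hot = "zk"  [terminal]
18. n8.hot = 6  [B.ok * -1 + 5]
19. n8.key = "zkpqnq"  [f.hot ++ B.live]
20. n3.hot = -9  [B₁.hot + B₀.ok - 24]
21. n3.key = "xwpqn"  [B₀.live ++ S.env]
22. n10.off = -6  [B₁.hot + 3]
23. n11.off = 17  [terminal]
24. n12.off = true  [b.off > 16]
25. n13.off = -8  [terminal]
26. n14.hot = "wm"  [terminal]
27. n15.live = 10  [terminal]
28. n12.lab = 17  [(if S.off then d.live else b.off) + 7]
29. n12.depth = true  [S.off == true]
30. n12.env = "wm"  [if S.off then f.hot else "x"]
31. n16.acc = true  [terminal]
32. n10.val = 15  [D.off * 2 + 27]
33. n10.tag = true  [b.off == 17]
34. n2.hot = -1  [D.val + B₁.hot - 7]
35. n2.key = "xwpqny"  [B₁.key ++ "y"]
36. n1.hot = 0  [len(B₀.live) - 2]
37. n1.key = "rp"  ["rp"]
38. n17.mk = "vx"  [terminal]
39. n0.lab = 24  [B.hot * -2 + 24]
40. n0.depth = false  [B.hot > 0]
41. n0.env = "p"  [if S.off then B.key else "p"]

-1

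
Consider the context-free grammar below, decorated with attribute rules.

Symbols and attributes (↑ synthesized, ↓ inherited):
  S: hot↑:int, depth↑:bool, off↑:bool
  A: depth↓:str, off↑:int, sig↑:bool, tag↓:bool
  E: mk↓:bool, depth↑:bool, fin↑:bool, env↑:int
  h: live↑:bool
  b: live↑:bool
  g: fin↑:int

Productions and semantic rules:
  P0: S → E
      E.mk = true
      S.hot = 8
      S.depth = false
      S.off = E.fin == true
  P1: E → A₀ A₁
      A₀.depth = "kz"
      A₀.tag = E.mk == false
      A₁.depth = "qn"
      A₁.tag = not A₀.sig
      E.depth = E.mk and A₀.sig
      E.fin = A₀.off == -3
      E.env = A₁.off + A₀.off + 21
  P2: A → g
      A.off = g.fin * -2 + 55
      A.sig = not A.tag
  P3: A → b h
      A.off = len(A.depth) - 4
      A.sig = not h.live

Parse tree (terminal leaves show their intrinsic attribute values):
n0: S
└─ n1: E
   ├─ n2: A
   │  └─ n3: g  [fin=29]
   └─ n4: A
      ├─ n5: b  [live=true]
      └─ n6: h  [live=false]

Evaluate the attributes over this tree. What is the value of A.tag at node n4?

1. n1.mk = true  [true]
2. n2.depth = "kz"  ["kz"]
3. n2.tag = false  [E.mk == false]
4. n3.fin = 29  [terminal]
5. n2.off = -3  [g.fin * -2 + 55]
6. n2.sig = true  [not A.tag]
7. n4.depth = "qn"  ["qn"]
8. n4.tag = false  [not A₀.sig]
9. n5.live = true  [terminal]
10. n6.live = false  [terminal]
11. n4.off = -2  [len(A.depth) - 4]
12. n4.sig = true  [not h.live]
13. n1.depth = true  [E.mk and A₀.sig]
14. n1.fin = true  [A₀.off == -3]
15. n1.env = 16  [A₁.off + A₀.off + 21]
16. n0.hot = 8  [8]
17. n0.depth = false  [false]
18. n0.off = true  [E.fin == true]

false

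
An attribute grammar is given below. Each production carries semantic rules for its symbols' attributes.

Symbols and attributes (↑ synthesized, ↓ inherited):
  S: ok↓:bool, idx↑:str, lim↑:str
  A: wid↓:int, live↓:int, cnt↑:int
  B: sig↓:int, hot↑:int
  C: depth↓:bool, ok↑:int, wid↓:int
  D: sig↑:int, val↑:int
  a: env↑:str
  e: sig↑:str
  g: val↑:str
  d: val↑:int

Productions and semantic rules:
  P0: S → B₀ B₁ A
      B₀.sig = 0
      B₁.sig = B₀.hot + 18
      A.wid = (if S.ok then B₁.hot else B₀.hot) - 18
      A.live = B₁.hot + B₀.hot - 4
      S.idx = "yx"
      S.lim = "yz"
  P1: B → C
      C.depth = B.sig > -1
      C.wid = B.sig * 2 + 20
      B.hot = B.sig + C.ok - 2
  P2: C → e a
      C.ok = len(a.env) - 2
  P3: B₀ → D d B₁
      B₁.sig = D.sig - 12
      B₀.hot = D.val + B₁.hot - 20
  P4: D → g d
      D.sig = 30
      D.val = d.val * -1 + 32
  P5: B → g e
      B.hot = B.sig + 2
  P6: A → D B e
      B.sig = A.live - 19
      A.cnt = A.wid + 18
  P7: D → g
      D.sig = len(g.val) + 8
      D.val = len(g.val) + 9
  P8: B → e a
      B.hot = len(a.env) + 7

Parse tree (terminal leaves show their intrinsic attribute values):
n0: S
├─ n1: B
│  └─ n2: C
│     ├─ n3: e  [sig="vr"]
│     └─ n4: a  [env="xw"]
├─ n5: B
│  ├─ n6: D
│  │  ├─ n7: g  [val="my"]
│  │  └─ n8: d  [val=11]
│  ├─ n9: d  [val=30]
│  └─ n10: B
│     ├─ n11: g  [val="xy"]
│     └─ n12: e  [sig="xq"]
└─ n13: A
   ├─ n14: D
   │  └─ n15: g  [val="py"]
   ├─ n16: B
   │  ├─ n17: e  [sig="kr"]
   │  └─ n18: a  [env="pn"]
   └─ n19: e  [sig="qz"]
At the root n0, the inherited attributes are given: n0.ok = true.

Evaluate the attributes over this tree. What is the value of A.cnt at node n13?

21

1. n0.ok = true  [given at root]
2. n1.sig = 0  [0]
3. n2.depth = true  [B.sig > -1]
4. n2.wid = 20  [B.sig * 2 + 20]
5. n3.sig = "vr"  [terminal]
6. n4.env = "xw"  [terminal]
7. n2.ok = 0  [len(a.env) - 2]
8. n1.hot = -2  [B.sig + C.ok - 2]
9. n5.sig = 16  [B₀.hot + 18]
10. n7.val = "my"  [terminal]
11. n8.val = 11  [terminal]
12. n6.sig = 30  [30]
13. n6.val = 21  [d.val * -1 + 32]
14. n9.val = 30  [terminal]
15. n10.sig = 18  [D.sig - 12]
16. n11.val = "xy"  [terminal]
17. n12.sig = "xq"  [terminal]
18. n10.hot = 20  [B.sig + 2]
19. n5.hot = 21  [D.val + B₁.hot - 20]
20. n13.wid = 3  [(if S.ok then B₁.hot else B₀.hot) - 18]
21. n13.live = 15  [B₁.hot + B₀.hot - 4]
22. n15.val = "py"  [terminal]
23. n14.sig = 10  [len(g.val) + 8]
24. n14.val = 11  [len(g.val) + 9]
25. n16.sig = -4  [A.live - 19]
26. n17.sig = "kr"  [terminal]
27. n18.env = "pn"  [terminal]
28. n16.hot = 9  [len(a.env) + 7]
29. n19.sig = "qz"  [terminal]
30. n13.cnt = 21  [A.wid + 18]
31. n0.idx = "yx"  ["yx"]
32. n0.lim = "yz"  ["yz"]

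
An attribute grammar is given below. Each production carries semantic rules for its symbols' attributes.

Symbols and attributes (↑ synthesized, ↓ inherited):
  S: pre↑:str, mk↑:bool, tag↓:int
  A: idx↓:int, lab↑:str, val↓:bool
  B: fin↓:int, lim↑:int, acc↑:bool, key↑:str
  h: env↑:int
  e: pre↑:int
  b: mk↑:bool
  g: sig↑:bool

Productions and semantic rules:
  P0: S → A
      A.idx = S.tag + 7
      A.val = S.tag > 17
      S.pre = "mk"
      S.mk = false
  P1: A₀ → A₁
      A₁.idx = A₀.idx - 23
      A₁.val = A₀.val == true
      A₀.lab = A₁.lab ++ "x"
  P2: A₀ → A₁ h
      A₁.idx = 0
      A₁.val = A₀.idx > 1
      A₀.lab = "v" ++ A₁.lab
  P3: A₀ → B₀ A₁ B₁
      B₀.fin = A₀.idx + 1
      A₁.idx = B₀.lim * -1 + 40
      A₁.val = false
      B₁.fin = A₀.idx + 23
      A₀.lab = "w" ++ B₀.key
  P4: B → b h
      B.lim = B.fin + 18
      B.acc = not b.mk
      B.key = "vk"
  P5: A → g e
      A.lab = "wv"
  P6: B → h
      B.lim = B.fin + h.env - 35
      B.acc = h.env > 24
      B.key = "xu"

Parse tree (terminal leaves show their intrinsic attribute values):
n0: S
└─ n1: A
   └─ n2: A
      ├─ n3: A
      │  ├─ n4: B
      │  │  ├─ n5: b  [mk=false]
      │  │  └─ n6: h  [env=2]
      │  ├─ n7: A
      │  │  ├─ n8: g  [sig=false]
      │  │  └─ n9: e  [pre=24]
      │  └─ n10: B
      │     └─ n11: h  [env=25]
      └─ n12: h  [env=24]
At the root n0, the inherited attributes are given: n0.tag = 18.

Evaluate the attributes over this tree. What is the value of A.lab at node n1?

"vwvkx"

1. n0.tag = 18  [given at root]
2. n1.idx = 25  [S.tag + 7]
3. n1.val = true  [S.tag > 17]
4. n2.idx = 2  [A₀.idx - 23]
5. n2.val = true  [A₀.val == true]
6. n3.idx = 0  [0]
7. n3.val = true  [A₀.idx > 1]
8. n4.fin = 1  [A₀.idx + 1]
9. n5.mk = false  [terminal]
10. n6.env = 2  [terminal]
11. n4.lim = 19  [B.fin + 18]
12. n4.acc = true  [not b.mk]
13. n4.key = "vk"  ["vk"]
14. n7.idx = 21  [B₀.lim * -1 + 40]
15. n7.val = false  [false]
16. n8.sig = false  [terminal]
17. n9.pre = 24  [terminal]
18. n7.lab = "wv"  ["wv"]
19. n10.fin = 23  [A₀.idx + 23]
20. n11.env = 25  [terminal]
21. n10.lim = 13  [B.fin + h.env - 35]
22. n10.acc = true  [h.env > 24]
23. n10.key = "xu"  ["xu"]
24. n3.lab = "wvk"  ["w" ++ B₀.key]
25. n12.env = 24  [terminal]
26. n2.lab = "vwvk"  ["v" ++ A₁.lab]
27. n1.lab = "vwvkx"  [A₁.lab ++ "x"]
28. n0.pre = "mk"  ["mk"]
29. n0.mk = false  [false]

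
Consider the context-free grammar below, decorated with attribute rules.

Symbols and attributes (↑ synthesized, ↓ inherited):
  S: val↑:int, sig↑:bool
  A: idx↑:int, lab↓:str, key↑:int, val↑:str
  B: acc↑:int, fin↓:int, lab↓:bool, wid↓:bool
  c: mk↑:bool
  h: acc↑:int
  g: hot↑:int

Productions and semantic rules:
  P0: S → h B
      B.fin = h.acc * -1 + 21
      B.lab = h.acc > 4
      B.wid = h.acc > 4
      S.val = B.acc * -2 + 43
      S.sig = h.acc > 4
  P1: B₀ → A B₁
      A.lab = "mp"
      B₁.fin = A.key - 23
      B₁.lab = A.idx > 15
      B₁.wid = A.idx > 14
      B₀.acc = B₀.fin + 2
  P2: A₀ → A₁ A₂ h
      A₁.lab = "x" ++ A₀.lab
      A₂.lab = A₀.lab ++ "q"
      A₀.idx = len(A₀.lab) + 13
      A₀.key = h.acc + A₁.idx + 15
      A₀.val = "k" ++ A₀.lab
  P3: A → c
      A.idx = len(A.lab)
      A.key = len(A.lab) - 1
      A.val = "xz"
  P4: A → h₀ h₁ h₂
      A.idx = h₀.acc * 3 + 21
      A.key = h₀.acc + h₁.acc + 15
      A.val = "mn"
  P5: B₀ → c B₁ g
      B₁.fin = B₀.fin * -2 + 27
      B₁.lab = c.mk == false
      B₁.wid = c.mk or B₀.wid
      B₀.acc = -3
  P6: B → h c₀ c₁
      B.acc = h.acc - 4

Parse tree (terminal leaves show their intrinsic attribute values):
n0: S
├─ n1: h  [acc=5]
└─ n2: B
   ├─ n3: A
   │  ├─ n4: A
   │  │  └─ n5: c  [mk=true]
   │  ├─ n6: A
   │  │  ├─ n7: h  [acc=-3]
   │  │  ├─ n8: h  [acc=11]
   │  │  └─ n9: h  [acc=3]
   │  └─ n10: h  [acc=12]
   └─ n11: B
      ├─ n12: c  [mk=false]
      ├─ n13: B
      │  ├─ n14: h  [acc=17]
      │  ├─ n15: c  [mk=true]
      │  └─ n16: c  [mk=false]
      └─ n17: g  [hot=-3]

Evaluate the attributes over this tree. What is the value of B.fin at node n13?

13

1. n1.acc = 5  [terminal]
2. n2.fin = 16  [h.acc * -1 + 21]
3. n2.lab = true  [h.acc > 4]
4. n2.wid = true  [h.acc > 4]
5. n3.lab = "mp"  ["mp"]
6. n4.lab = "xmp"  ["x" ++ A₀.lab]
7. n5.mk = true  [terminal]
8. n4.idx = 3  [len(A.lab)]
9. n4.key = 2  [len(A.lab) - 1]
10. n4.val = "xz"  ["xz"]
11. n6.lab = "mpq"  [A₀.lab ++ "q"]
12. n7.acc = -3  [terminal]
13. n8.acc = 11  [terminal]
14. n9.acc = 3  [terminal]
15. n6.idx = 12  [h₀.acc * 3 + 21]
16. n6.key = 23  [h₀.acc + h₁.acc + 15]
17. n6.val = "mn"  ["mn"]
18. n10.acc = 12  [terminal]
19. n3.idx = 15  [len(A₀.lab) + 13]
20. n3.key = 30  [h.acc + A₁.idx + 15]
21. n3.val = "kmp"  ["k" ++ A₀.lab]
22. n11.fin = 7  [A.key - 23]
23. n11.lab = false  [A.idx > 15]
24. n11.wid = true  [A.idx > 14]
25. n12.mk = false  [terminal]
26. n13.fin = 13  [B₀.fin * -2 + 27]
27. n13.lab = true  [c.mk == false]
28. n13.wid = true  [c.mk or B₀.wid]
29. n14.acc = 17  [terminal]
30. n15.mk = true  [terminal]
31. n16.mk = false  [terminal]
32. n13.acc = 13  [h.acc - 4]
33. n17.hot = -3  [terminal]
34. n11.acc = -3  [-3]
35. n2.acc = 18  [B₀.fin + 2]
36. n0.val = 7  [B.acc * -2 + 43]
37. n0.sig = true  [h.acc > 4]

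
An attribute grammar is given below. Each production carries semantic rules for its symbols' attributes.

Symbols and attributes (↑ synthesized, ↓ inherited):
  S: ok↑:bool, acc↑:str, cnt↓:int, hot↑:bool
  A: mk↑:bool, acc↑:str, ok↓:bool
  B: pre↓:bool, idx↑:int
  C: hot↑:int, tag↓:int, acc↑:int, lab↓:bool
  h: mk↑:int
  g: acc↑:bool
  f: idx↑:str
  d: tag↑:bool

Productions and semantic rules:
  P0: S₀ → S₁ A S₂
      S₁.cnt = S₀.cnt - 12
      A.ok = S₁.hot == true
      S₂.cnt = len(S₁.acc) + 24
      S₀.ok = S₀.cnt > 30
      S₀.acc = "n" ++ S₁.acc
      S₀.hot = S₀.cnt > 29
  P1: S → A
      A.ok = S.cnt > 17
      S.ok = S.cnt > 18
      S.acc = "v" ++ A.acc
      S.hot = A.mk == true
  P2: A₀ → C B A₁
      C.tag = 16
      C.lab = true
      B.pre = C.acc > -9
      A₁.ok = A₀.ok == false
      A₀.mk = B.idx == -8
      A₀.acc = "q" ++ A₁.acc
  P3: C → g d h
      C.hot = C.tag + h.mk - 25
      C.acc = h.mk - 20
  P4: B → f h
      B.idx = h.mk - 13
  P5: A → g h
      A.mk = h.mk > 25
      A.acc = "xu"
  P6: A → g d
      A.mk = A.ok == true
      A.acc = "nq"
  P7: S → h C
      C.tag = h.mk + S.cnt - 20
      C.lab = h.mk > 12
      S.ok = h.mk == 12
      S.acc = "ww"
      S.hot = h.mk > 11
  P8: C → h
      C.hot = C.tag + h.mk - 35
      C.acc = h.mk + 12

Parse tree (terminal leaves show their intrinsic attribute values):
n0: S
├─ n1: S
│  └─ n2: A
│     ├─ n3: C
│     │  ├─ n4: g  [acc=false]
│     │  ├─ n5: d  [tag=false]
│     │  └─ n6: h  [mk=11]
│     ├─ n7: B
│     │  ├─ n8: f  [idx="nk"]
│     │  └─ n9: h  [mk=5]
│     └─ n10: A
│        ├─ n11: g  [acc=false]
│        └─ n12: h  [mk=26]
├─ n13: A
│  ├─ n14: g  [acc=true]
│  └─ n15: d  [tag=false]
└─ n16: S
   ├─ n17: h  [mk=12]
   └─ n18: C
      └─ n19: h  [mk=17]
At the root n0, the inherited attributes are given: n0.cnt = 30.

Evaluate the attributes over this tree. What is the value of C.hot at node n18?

2

1. n0.cnt = 30  [given at root]
2. n1.cnt = 18  [S₀.cnt - 12]
3. n2.ok = true  [S.cnt > 17]
4. n3.tag = 16  [16]
5. n3.lab = true  [true]
6. n4.acc = false  [terminal]
7. n5.tag = false  [terminal]
8. n6.mk = 11  [terminal]
9. n3.hot = 2  [C.tag + h.mk - 25]
10. n3.acc = -9  [h.mk - 20]
11. n7.pre = false  [C.acc > -9]
12. n8.idx = "nk"  [terminal]
13. n9.mk = 5  [terminal]
14. n7.idx = -8  [h.mk - 13]
15. n10.ok = false  [A₀.ok == false]
16. n11.acc = false  [terminal]
17. n12.mk = 26  [terminal]
18. n10.mk = true  [h.mk > 25]
19. n10.acc = "xu"  ["xu"]
20. n2.mk = true  [B.idx == -8]
21. n2.acc = "qxu"  ["q" ++ A₁.acc]
22. n1.ok = false  [S.cnt > 18]
23. n1.acc = "vqxu"  ["v" ++ A.acc]
24. n1.hot = true  [A.mk == true]
25. n13.ok = true  [S₁.hot == true]
26. n14.acc = true  [terminal]
27. n15.tag = false  [terminal]
28. n13.mk = true  [A.ok == true]
29. n13.acc = "nq"  ["nq"]
30. n16.cnt = 28  [len(S₁.acc) + 24]
31. n17.mk = 12  [terminal]
32. n18.tag = 20  [h.mk + S.cnt - 20]
33. n18.lab = false  [h.mk > 12]
34. n19.mk = 17  [terminal]
35. n18.hot = 2  [C.tag + h.mk - 35]
36. n18.acc = 29  [h.mk + 12]
37. n16.ok = true  [h.mk == 12]
38. n16.acc = "ww"  ["ww"]
39. n16.hot = true  [h.mk > 11]
40. n0.ok = false  [S₀.cnt > 30]
41. n0.acc = "nvqxu"  ["n" ++ S₁.acc]
42. n0.hot = true  [S₀.cnt > 29]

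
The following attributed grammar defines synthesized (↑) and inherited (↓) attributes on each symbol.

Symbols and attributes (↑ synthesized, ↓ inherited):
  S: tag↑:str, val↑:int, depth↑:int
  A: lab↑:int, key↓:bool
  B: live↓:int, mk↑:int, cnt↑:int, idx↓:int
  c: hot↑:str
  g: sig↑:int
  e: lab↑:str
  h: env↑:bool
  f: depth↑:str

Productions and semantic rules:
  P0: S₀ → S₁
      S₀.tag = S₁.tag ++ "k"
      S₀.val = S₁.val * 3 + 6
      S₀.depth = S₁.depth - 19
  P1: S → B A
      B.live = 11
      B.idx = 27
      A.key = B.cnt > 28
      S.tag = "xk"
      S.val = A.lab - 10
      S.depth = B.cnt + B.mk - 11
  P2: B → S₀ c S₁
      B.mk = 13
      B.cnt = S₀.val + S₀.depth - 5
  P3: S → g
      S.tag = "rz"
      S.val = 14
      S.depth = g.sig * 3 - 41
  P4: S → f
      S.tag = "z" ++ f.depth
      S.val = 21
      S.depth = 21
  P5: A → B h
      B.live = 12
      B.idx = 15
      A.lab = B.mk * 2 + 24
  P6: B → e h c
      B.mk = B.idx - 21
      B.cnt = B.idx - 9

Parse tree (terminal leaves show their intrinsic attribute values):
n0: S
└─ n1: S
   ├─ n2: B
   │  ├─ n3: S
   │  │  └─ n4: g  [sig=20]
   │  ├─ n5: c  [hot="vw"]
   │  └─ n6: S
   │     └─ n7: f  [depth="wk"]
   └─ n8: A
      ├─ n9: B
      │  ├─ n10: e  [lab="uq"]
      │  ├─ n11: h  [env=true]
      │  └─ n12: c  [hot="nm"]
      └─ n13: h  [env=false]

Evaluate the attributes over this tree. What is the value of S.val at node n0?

1. n2.live = 11  [11]
2. n2.idx = 27  [27]
3. n4.sig = 20  [terminal]
4. n3.tag = "rz"  ["rz"]
5. n3.val = 14  [14]
6. n3.depth = 19  [g.sig * 3 - 41]
7. n5.hot = "vw"  [terminal]
8. n7.depth = "wk"  [terminal]
9. n6.tag = "zwk"  ["z" ++ f.depth]
10. n6.val = 21  [21]
11. n6.depth = 21  [21]
12. n2.mk = 13  [13]
13. n2.cnt = 28  [S₀.val + S₀.depth - 5]
14. n8.key = false  [B.cnt > 28]
15. n9.live = 12  [12]
16. n9.idx = 15  [15]
17. n10.lab = "uq"  [terminal]
18. n11.env = true  [terminal]
19. n12.hot = "nm"  [terminal]
20. n9.mk = -6  [B.idx - 21]
21. n9.cnt = 6  [B.idx - 9]
22. n13.env = false  [terminal]
23. n8.lab = 12  [B.mk * 2 + 24]
24. n1.tag = "xk"  ["xk"]
25. n1.val = 2  [A.lab - 10]
26. n1.depth = 30  [B.cnt + B.mk - 11]
27. n0.tag = "xkk"  [S₁.tag ++ "k"]
28. n0.val = 12  [S₁.val * 3 + 6]
29. n0.depth = 11  [S₁.depth - 19]

12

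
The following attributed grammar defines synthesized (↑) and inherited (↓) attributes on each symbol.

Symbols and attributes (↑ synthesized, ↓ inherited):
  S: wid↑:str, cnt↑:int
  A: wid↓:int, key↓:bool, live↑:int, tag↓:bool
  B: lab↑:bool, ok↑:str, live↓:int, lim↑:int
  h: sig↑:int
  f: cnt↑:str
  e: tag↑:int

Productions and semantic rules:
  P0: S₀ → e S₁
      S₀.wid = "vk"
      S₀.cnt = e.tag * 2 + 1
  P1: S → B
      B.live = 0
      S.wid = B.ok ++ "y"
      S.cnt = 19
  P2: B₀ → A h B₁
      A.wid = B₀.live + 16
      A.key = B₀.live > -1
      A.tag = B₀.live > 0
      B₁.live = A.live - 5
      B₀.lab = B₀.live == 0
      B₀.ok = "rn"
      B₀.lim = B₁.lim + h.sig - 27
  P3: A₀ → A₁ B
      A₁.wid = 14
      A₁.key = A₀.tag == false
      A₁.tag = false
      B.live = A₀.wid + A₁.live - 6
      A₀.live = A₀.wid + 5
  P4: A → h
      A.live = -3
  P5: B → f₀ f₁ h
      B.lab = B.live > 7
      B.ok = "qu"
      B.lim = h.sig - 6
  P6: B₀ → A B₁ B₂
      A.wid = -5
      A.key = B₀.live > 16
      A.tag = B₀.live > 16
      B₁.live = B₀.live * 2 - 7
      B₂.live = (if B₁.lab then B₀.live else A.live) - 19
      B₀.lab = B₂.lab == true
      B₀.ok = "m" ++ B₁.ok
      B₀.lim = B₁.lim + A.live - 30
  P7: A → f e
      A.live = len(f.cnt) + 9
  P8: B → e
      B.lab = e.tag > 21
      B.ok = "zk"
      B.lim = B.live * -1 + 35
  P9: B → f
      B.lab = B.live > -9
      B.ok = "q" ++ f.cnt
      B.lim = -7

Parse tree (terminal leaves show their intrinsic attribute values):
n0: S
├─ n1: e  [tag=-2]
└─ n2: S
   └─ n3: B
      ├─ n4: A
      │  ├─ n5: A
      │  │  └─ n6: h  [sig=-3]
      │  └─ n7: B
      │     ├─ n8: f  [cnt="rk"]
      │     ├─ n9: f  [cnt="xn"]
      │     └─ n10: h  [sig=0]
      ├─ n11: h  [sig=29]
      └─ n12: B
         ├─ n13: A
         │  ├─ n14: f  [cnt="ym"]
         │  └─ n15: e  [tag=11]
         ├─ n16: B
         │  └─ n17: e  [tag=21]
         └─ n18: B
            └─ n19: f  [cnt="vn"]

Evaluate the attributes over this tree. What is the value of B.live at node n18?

1. n1.tag = -2  [terminal]
2. n3.live = 0  [0]
3. n4.wid = 16  [B₀.live + 16]
4. n4.key = true  [B₀.live > -1]
5. n4.tag = false  [B₀.live > 0]
6. n5.wid = 14  [14]
7. n5.key = true  [A₀.tag == false]
8. n5.tag = false  [false]
9. n6.sig = -3  [terminal]
10. n5.live = -3  [-3]
11. n7.live = 7  [A₀.wid + A₁.live - 6]
12. n8.cnt = "rk"  [terminal]
13. n9.cnt = "xn"  [terminal]
14. n10.sig = 0  [terminal]
15. n7.lab = false  [B.live > 7]
16. n7.ok = "qu"  ["qu"]
17. n7.lim = -6  [h.sig - 6]
18. n4.live = 21  [A₀.wid + 5]
19. n11.sig = 29  [terminal]
20. n12.live = 16  [A.live - 5]
21. n13.wid = -5  [-5]
22. n13.key = false  [B₀.live > 16]
23. n13.tag = false  [B₀.live > 16]
24. n14.cnt = "ym"  [terminal]
25. n15.tag = 11  [terminal]
26. n13.live = 11  [len(f.cnt) + 9]
27. n16.live = 25  [B₀.live * 2 - 7]
28. n17.tag = 21  [terminal]
29. n16.lab = false  [e.tag > 21]
30. n16.ok = "zk"  ["zk"]
31. n16.lim = 10  [B.live * -1 + 35]
32. n18.live = -8  [(if B₁.lab then B₀.live else A.live) - 19]
33. n19.cnt = "vn"  [terminal]
34. n18.lab = true  [B.live > -9]
35. n18.ok = "qvn"  ["q" ++ f.cnt]
36. n18.lim = -7  [-7]
37. n12.lab = true  [B₂.lab == true]
38. n12.ok = "mzk"  ["m" ++ B₁.ok]
39. n12.lim = -9  [B₁.lim + A.live - 30]
40. n3.lab = true  [B₀.live == 0]
41. n3.ok = "rn"  ["rn"]
42. n3.lim = -7  [B₁.lim + h.sig - 27]
43. n2.wid = "rny"  [B.ok ++ "y"]
44. n2.cnt = 19  [19]
45. n0.wid = "vk"  ["vk"]
46. n0.cnt = -3  [e.tag * 2 + 1]

-8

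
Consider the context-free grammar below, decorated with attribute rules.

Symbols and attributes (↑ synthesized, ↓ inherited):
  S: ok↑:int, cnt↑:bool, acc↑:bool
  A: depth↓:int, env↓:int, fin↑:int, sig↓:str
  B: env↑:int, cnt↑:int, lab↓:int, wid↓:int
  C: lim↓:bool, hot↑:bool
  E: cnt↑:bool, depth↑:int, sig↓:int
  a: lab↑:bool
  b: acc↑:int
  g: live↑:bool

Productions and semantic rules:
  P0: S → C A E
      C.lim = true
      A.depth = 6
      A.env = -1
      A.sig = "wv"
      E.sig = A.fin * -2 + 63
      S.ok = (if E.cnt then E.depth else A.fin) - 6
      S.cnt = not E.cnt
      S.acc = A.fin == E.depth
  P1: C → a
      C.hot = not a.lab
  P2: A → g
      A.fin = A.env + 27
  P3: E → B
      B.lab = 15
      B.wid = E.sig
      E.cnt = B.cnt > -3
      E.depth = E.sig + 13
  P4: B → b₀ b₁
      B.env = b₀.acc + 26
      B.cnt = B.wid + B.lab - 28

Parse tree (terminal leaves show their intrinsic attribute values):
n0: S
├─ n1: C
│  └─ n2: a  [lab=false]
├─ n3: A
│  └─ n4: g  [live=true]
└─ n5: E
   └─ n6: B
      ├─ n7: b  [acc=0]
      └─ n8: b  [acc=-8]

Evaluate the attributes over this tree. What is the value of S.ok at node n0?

18

1. n1.lim = true  [true]
2. n2.lab = false  [terminal]
3. n1.hot = true  [not a.lab]
4. n3.depth = 6  [6]
5. n3.env = -1  [-1]
6. n3.sig = "wv"  ["wv"]
7. n4.live = true  [terminal]
8. n3.fin = 26  [A.env + 27]
9. n5.sig = 11  [A.fin * -2 + 63]
10. n6.lab = 15  [15]
11. n6.wid = 11  [E.sig]
12. n7.acc = 0  [terminal]
13. n8.acc = -8  [terminal]
14. n6.env = 26  [b₀.acc + 26]
15. n6.cnt = -2  [B.wid + B.lab - 28]
16. n5.cnt = true  [B.cnt > -3]
17. n5.depth = 24  [E.sig + 13]
18. n0.ok = 18  [(if E.cnt then E.depth else A.fin) - 6]
19. n0.cnt = false  [not E.cnt]
20. n0.acc = false  [A.fin == E.depth]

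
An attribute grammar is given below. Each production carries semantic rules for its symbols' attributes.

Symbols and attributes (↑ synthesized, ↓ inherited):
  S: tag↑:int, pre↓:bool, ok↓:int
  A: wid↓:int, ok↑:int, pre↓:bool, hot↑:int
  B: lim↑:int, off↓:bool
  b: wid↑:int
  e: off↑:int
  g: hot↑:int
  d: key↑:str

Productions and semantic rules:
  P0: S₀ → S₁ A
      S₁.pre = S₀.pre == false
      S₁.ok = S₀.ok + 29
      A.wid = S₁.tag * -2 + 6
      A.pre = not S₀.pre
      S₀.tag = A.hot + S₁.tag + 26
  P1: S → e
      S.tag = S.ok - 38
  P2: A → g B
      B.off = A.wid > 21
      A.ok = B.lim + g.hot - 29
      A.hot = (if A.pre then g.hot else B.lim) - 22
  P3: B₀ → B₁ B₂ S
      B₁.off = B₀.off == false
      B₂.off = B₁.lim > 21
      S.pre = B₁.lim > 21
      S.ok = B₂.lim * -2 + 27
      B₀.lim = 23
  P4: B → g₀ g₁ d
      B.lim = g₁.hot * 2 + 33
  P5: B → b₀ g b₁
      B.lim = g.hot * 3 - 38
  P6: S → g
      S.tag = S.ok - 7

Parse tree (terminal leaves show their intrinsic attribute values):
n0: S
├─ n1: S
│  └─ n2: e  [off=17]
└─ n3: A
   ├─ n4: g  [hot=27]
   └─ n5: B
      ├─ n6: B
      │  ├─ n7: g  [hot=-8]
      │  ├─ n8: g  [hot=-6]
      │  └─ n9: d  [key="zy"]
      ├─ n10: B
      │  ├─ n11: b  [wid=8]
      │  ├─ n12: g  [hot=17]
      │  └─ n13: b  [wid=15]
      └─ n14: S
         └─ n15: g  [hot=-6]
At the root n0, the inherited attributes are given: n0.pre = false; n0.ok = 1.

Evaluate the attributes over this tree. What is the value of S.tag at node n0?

23

1. n0.pre = false  [given at root]
2. n0.ok = 1  [given at root]
3. n1.pre = true  [S₀.pre == false]
4. n1.ok = 30  [S₀.ok + 29]
5. n2.off = 17  [terminal]
6. n1.tag = -8  [S.ok - 38]
7. n3.wid = 22  [S₁.tag * -2 + 6]
8. n3.pre = true  [not S₀.pre]
9. n4.hot = 27  [terminal]
10. n5.off = true  [A.wid > 21]
11. n6.off = false  [B₀.off == false]
12. n7.hot = -8  [terminal]
13. n8.hot = -6  [terminal]
14. n9.key = "zy"  [terminal]
15. n6.lim = 21  [g₁.hot * 2 + 33]
16. n10.off = false  [B₁.lim > 21]
17. n11.wid = 8  [terminal]
18. n12.hot = 17  [terminal]
19. n13.wid = 15  [terminal]
20. n10.lim = 13  [g.hot * 3 - 38]
21. n14.pre = false  [B₁.lim > 21]
22. n14.ok = 1  [B₂.lim * -2 + 27]
23. n15.hot = -6  [terminal]
24. n14.tag = -6  [S.ok - 7]
25. n5.lim = 23  [23]
26. n3.ok = 21  [B.lim + g.hot - 29]
27. n3.hot = 5  [(if A.pre then g.hot else B.lim) - 22]
28. n0.tag = 23  [A.hot + S₁.tag + 26]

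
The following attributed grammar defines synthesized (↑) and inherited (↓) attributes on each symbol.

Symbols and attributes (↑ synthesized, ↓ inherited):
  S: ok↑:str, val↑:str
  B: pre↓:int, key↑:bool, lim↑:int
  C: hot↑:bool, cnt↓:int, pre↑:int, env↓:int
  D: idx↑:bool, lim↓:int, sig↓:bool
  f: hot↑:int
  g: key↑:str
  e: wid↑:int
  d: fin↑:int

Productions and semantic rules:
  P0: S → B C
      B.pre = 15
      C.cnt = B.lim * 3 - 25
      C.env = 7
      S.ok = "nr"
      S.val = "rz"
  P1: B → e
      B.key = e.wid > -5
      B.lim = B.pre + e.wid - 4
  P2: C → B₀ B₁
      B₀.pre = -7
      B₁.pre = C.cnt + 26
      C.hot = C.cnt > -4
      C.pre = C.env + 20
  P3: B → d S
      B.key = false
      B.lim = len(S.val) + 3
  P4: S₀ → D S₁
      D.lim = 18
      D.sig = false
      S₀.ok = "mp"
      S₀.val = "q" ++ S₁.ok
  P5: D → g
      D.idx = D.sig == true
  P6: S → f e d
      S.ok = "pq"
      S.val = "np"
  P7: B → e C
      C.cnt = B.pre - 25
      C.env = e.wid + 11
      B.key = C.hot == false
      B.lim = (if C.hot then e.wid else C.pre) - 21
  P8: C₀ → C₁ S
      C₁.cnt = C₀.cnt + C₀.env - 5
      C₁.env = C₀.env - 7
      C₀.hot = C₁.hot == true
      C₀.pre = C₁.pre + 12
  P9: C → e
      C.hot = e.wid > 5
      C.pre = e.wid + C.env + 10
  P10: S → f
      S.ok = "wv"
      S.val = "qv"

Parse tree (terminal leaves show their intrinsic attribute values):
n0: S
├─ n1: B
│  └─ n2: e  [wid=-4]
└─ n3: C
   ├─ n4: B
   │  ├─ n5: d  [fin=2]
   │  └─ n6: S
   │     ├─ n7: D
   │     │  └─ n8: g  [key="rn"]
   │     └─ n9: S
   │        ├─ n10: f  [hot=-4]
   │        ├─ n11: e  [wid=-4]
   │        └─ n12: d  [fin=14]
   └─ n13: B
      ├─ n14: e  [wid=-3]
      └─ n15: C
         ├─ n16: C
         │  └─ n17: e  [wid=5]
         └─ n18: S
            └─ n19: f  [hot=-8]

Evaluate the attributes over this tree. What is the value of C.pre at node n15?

28

1. n1.pre = 15  [15]
2. n2.wid = -4  [terminal]
3. n1.key = true  [e.wid > -5]
4. n1.lim = 7  [B.pre + e.wid - 4]
5. n3.cnt = -4  [B.lim * 3 - 25]
6. n3.env = 7  [7]
7. n4.pre = -7  [-7]
8. n5.fin = 2  [terminal]
9. n7.lim = 18  [18]
10. n7.sig = false  [false]
11. n8.key = "rn"  [terminal]
12. n7.idx = false  [D.sig == true]
13. n10.hot = -4  [terminal]
14. n11.wid = -4  [terminal]
15. n12.fin = 14  [terminal]
16. n9.ok = "pq"  ["pq"]
17. n9.val = "np"  ["np"]
18. n6.ok = "mp"  ["mp"]
19. n6.val = "qpq"  ["q" ++ S₁.ok]
20. n4.key = false  [false]
21. n4.lim = 6  [len(S.val) + 3]
22. n13.pre = 22  [C.cnt + 26]
23. n14.wid = -3  [terminal]
24. n15.cnt = -3  [B.pre - 25]
25. n15.env = 8  [e.wid + 11]
26. n16.cnt = 0  [C₀.cnt + C₀.env - 5]
27. n16.env = 1  [C₀.env - 7]
28. n17.wid = 5  [terminal]
29. n16.hot = false  [e.wid > 5]
30. n16.pre = 16  [e.wid + C.env + 10]
31. n19.hot = -8  [terminal]
32. n18.ok = "wv"  ["wv"]
33. n18.val = "qv"  ["qv"]
34. n15.hot = false  [C₁.hot == true]
35. n15.pre = 28  [C₁.pre + 12]
36. n13.key = true  [C.hot == false]
37. n13.lim = 7  [(if C.hot then e.wid else C.pre) - 21]
38. n3.hot = false  [C.cnt > -4]
39. n3.pre = 27  [C.env + 20]
40. n0.ok = "nr"  ["nr"]
41. n0.val = "rz"  ["rz"]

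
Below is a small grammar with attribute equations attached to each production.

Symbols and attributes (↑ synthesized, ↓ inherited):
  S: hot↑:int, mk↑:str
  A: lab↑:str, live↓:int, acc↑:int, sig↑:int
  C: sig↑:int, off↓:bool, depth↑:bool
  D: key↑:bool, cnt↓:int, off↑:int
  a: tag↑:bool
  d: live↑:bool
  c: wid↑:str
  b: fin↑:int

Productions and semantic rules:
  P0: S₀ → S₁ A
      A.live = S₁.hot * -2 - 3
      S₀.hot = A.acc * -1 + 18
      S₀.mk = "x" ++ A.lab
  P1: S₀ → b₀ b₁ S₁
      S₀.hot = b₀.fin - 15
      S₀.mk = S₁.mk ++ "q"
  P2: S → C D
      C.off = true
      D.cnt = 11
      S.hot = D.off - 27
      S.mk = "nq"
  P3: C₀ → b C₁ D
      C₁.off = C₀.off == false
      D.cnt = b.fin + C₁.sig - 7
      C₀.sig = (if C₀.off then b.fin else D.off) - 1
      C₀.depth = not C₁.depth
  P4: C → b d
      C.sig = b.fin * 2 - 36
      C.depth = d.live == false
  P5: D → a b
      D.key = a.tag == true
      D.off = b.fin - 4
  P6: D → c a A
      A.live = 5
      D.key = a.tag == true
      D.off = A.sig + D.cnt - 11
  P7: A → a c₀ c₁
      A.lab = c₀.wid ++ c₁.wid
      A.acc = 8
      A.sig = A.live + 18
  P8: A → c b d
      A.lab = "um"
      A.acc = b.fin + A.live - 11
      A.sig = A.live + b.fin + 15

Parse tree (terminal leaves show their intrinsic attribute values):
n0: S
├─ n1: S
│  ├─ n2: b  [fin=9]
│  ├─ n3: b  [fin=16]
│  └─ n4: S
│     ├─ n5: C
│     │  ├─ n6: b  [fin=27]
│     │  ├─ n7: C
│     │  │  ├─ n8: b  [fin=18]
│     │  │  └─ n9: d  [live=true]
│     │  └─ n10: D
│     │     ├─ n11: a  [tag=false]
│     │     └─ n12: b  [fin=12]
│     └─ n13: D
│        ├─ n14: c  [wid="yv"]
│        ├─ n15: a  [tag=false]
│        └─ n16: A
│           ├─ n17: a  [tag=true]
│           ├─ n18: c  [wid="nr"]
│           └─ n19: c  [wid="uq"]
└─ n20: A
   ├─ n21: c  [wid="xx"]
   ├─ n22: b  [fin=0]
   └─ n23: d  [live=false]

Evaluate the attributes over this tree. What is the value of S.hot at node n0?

20

1. n2.fin = 9  [terminal]
2. n3.fin = 16  [terminal]
3. n5.off = true  [true]
4. n6.fin = 27  [terminal]
5. n7.off = false  [C₀.off == false]
6. n8.fin = 18  [terminal]
7. n9.live = true  [terminal]
8. n7.sig = 0  [b.fin * 2 - 36]
9. n7.depth = false  [d.live == false]
10. n10.cnt = 20  [b.fin + C₁.sig - 7]
11. n11.tag = false  [terminal]
12. n12.fin = 12  [terminal]
13. n10.key = false  [a.tag == true]
14. n10.off = 8  [b.fin - 4]
15. n5.sig = 26  [(if C₀.off then b.fin else D.off) - 1]
16. n5.depth = true  [not C₁.depth]
17. n13.cnt = 11  [11]
18. n14.wid = "yv"  [terminal]
19. n15.tag = false  [terminal]
20. n16.live = 5  [5]
21. n17.tag = true  [terminal]
22. n18.wid = "nr"  [terminal]
23. n19.wid = "uq"  [terminal]
24. n16.lab = "nruq"  [c₀.wid ++ c₁.wid]
25. n16.acc = 8  [8]
26. n16.sig = 23  [A.live + 18]
27. n13.key = false  [a.tag == true]
28. n13.off = 23  [A.sig + D.cnt - 11]
29. n4.hot = -4  [D.off - 27]
30. n4.mk = "nq"  ["nq"]
31. n1.hot = -6  [b₀.fin - 15]
32. n1.mk = "nqq"  [S₁.mk ++ "q"]
33. n20.live = 9  [S₁.hot * -2 - 3]
34. n21.wid = "xx"  [terminal]
35. n22.fin = 0  [terminal]
36. n23.live = false  [terminal]
37. n20.lab = "um"  ["um"]
38. n20.acc = -2  [b.fin + A.live - 11]
39. n20.sig = 24  [A.live + b.fin + 15]
40. n0.hot = 20  [A.acc * -1 + 18]
41. n0.mk = "xum"  ["x" ++ A.lab]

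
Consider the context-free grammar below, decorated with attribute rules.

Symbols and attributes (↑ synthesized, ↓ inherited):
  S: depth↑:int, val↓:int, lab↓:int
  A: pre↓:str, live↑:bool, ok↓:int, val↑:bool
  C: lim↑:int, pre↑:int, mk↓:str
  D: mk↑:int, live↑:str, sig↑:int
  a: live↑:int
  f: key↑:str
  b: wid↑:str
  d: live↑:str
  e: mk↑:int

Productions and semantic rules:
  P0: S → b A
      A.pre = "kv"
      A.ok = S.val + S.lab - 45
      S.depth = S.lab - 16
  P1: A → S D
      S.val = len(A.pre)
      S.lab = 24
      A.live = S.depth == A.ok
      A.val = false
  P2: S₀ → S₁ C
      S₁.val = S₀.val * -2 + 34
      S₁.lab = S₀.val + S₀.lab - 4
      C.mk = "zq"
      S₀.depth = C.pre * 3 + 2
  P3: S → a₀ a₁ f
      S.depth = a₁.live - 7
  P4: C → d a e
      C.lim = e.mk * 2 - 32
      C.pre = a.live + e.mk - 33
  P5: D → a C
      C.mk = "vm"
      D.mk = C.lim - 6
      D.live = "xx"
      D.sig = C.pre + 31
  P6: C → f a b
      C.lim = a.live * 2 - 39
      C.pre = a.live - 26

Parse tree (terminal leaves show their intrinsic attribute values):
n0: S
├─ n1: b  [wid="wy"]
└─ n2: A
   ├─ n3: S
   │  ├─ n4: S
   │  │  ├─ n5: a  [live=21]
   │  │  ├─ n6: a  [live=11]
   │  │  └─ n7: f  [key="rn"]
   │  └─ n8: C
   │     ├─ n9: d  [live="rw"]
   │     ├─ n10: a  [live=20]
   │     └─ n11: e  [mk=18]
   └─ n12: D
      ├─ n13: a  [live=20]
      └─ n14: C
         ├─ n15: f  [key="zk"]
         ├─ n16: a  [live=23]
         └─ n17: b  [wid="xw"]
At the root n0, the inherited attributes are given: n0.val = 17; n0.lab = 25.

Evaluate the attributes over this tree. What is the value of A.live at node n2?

false

1. n0.val = 17  [given at root]
2. n0.lab = 25  [given at root]
3. n1.wid = "wy"  [terminal]
4. n2.pre = "kv"  ["kv"]
5. n2.ok = -3  [S.val + S.lab - 45]
6. n3.val = 2  [len(A.pre)]
7. n3.lab = 24  [24]
8. n4.val = 30  [S₀.val * -2 + 34]
9. n4.lab = 22  [S₀.val + S₀.lab - 4]
10. n5.live = 21  [terminal]
11. n6.live = 11  [terminal]
12. n7.key = "rn"  [terminal]
13. n4.depth = 4  [a₁.live - 7]
14. n8.mk = "zq"  ["zq"]
15. n9.live = "rw"  [terminal]
16. n10.live = 20  [terminal]
17. n11.mk = 18  [terminal]
18. n8.lim = 4  [e.mk * 2 - 32]
19. n8.pre = 5  [a.live + e.mk - 33]
20. n3.depth = 17  [C.pre * 3 + 2]
21. n13.live = 20  [terminal]
22. n14.mk = "vm"  ["vm"]
23. n15.key = "zk"  [terminal]
24. n16.live = 23  [terminal]
25. n17.wid = "xw"  [terminal]
26. n14.lim = 7  [a.live * 2 - 39]
27. n14.pre = -3  [a.live - 26]
28. n12.mk = 1  [C.lim - 6]
29. n12.live = "xx"  ["xx"]
30. n12.sig = 28  [C.pre + 31]
31. n2.live = false  [S.depth == A.ok]
32. n2.val = false  [false]
33. n0.depth = 9  [S.lab - 16]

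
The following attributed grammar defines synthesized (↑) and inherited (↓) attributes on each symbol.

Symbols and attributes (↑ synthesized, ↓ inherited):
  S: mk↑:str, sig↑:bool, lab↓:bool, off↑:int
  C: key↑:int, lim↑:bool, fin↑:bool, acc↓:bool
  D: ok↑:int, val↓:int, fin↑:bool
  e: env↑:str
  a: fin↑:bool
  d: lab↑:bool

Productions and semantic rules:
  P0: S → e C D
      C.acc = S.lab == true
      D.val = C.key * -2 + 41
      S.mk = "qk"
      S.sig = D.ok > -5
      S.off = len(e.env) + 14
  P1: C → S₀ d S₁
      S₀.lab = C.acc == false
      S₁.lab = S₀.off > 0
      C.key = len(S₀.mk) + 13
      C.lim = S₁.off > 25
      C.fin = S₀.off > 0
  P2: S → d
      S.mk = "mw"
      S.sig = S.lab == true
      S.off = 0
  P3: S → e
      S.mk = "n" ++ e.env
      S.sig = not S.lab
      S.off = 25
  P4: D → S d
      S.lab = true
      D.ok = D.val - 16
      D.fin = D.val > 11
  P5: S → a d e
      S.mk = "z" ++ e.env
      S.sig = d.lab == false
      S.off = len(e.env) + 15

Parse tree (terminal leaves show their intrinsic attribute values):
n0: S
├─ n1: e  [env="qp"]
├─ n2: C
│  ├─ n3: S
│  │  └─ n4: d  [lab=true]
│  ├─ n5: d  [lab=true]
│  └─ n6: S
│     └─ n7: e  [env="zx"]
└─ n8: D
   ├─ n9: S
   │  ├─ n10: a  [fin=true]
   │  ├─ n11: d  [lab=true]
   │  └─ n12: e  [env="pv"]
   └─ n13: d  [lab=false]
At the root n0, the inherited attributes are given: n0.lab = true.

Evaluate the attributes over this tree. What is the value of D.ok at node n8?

1. n0.lab = true  [given at root]
2. n1.env = "qp"  [terminal]
3. n2.acc = true  [S.lab == true]
4. n3.lab = false  [C.acc == false]
5. n4.lab = true  [terminal]
6. n3.mk = "mw"  ["mw"]
7. n3.sig = false  [S.lab == true]
8. n3.off = 0  [0]
9. n5.lab = true  [terminal]
10. n6.lab = false  [S₀.off > 0]
11. n7.env = "zx"  [terminal]
12. n6.mk = "nzx"  ["n" ++ e.env]
13. n6.sig = true  [not S.lab]
14. n6.off = 25  [25]
15. n2.key = 15  [len(S₀.mk) + 13]
16. n2.lim = false  [S₁.off > 25]
17. n2.fin = false  [S₀.off > 0]
18. n8.val = 11  [C.key * -2 + 41]
19. n9.lab = true  [true]
20. n10.fin = true  [terminal]
21. n11.lab = true  [terminal]
22. n12.env = "pv"  [terminal]
23. n9.mk = "zpv"  ["z" ++ e.env]
24. n9.sig = false  [d.lab == false]
25. n9.off = 17  [len(e.env) + 15]
26. n13.lab = false  [terminal]
27. n8.ok = -5  [D.val - 16]
28. n8.fin = false  [D.val > 11]
29. n0.mk = "qk"  ["qk"]
30. n0.sig = false  [D.ok > -5]
31. n0.off = 16  [len(e.env) + 14]

-5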